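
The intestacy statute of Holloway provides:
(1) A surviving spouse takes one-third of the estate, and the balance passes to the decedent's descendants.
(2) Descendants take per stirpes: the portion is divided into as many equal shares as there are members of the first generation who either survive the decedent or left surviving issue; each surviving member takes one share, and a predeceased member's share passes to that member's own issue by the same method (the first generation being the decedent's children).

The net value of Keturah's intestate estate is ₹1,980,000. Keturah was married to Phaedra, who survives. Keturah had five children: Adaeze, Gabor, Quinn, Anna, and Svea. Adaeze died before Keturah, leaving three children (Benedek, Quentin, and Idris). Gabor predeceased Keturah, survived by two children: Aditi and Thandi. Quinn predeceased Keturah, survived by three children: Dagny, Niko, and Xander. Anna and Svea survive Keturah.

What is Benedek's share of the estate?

Benedek receives ₹88,000.

Phaedra takes one-third of ₹1,980,000 = ₹660,000. The remaining ₹1,320,000 passes to the descendants.
The descendants' portion (₹1,320,000) is divided into 5 shares of ₹264,000: Anna and Svea each take ₹264,000; Adaeze's ₹264,000 share passes to Adaeze's issue; Gabor's ₹264,000 share passes to Gabor's issue; Quinn's ₹264,000 share passes to Quinn's issue.
Adaeze's share (₹264,000) is divided into 3 shares of ₹88,000: Benedek, Quentin, and Idris each take ₹88,000.
Gabor's share (₹264,000) is divided into 2 shares of ₹132,000: Aditi and Thandi each take ₹132,000.
Quinn's share (₹264,000) is divided into 3 shares of ₹88,000: Dagny, Niko, and Xander each take ₹88,000.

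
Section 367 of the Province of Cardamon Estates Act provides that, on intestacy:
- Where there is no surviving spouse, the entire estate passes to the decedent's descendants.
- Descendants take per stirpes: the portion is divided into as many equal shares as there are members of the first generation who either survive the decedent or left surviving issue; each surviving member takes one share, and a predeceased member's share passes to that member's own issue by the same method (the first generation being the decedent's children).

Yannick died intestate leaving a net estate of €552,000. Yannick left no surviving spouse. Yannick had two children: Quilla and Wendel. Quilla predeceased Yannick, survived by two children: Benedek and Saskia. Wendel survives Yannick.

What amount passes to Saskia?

The entire €552,000 passes to the descendants.
That amount (€552,000) is divided into 2 shares of €276,000: Wendel takes €276,000; Quilla's €276,000 share passes to Quilla's issue.
Quilla's share (€276,000) is divided into 2 shares of €138,000: Benedek and Saskia each take €138,000.

Saskia receives €138,000.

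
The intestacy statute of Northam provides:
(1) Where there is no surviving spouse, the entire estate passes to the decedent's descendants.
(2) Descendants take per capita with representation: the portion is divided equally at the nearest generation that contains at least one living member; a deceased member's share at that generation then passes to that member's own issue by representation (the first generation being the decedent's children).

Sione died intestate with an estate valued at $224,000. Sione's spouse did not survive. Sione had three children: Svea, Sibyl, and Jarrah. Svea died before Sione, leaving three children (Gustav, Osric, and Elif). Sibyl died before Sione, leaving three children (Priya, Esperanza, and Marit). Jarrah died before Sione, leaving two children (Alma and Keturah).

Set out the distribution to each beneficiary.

The entire $224,000 passes to the descendants.
No child survives, so the initial division is made at the grandchildren's generation.
That amount ($224,000) is divided into 8 shares of $28,000: Gustav, Osric, Elif, Priya, Esperanza, Marit, Alma, and Keturah each take $28,000.

Gustav: $28,000; Osric: $28,000; Elif: $28,000; Priya: $28,000; Esperanza: $28,000; Marit: $28,000; Alma: $28,000; Keturah: $28,000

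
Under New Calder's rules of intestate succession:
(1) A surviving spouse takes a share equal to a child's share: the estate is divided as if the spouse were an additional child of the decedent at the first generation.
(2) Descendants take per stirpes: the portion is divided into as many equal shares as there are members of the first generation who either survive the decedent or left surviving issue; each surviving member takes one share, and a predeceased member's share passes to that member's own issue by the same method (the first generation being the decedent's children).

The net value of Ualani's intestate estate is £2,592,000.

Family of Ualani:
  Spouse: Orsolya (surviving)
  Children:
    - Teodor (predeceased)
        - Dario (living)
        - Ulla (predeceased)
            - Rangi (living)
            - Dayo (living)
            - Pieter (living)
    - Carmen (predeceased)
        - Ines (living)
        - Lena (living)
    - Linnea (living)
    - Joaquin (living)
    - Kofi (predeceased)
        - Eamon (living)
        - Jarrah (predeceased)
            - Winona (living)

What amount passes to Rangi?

Rangi receives £72,000.

The spouse counts as an additional share at the children's level, so there are 6 primary shares of £432,000. Orsolya takes one such share (£432,000).
The children's combined portion (£2,160,000) is divided into 5 shares of £432,000: Linnea and Joaquin each take £432,000; Teodor's £432,000 share passes to Teodor's issue; Carmen's £432,000 share passes to Carmen's issue; Kofi's £432,000 share passes to Kofi's issue.
Teodor's share (£432,000) is divided into 2 shares of £216,000: Dario takes £216,000; Ulla's £216,000 share passes to Ulla's issue.
Ulla's share (£216,000) is divided into 3 shares of £72,000: Rangi, Dayo, and Pieter each take £72,000.
Carmen's share (£432,000) is divided into 2 shares of £216,000: Ines and Lena each take £216,000.
Kofi's share (£432,000) is divided into 2 shares of £216,000: Eamon takes £216,000; Jarrah's £216,000 share passes to Jarrah's issue.
Jarrah's share (£216,000) passes entirely to Winona.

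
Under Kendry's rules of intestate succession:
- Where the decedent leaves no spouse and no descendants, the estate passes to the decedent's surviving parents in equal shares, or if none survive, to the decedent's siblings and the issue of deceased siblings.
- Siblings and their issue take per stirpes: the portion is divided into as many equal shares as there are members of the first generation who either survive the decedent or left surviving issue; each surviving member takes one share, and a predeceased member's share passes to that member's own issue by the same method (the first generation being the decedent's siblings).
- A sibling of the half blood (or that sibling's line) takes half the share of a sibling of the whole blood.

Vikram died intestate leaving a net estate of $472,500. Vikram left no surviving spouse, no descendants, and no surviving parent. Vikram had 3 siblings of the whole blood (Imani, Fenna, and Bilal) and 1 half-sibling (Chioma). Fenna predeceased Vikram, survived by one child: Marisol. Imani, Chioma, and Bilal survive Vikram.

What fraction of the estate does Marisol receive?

The entire $472,500 passes to the siblings and their issue.
Counting each half-blood sibling's line as half a unit, there are 7/2 units in $472,500, so one unit is $135,000. Whole-blood lines (Imani, Fenna, and Bilal) take $135,000 each; half-blood lines (Chioma) take $67,500 each.
Fenna's share ($135,000) passes entirely to Marisol.

Marisol receives 2/7 of the estate.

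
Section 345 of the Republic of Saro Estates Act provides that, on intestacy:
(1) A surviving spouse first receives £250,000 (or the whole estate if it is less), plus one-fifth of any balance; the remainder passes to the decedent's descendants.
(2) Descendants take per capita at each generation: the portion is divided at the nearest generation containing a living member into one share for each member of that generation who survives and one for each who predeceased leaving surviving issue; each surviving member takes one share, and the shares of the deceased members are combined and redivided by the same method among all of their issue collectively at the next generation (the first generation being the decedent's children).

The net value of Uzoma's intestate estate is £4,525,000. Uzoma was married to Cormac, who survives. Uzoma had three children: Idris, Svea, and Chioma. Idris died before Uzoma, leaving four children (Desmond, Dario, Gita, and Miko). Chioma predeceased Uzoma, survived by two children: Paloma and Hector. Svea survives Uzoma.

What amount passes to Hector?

Hector receives £380,000.

Cormac first takes £250,000, leaving a balance of £4,275,000. Cormac then takes one-fifth of the balance (£855,000), for a total of £1,105,000. The remaining £3,420,000 passes to the descendants.
The descendants' portion (£3,420,000) is divided at the children's generation into 3 shares of £1,140,000. Svea takes £1,140,000. The 2 shares of the deceased (Idris and Chioma) are combined into a pool of £2,280,000.
That pool (£2,280,000) is divided at the grandchildren's generation equally among Desmond, Dario, Gita, Miko, Paloma, and Hector: £380,000 each.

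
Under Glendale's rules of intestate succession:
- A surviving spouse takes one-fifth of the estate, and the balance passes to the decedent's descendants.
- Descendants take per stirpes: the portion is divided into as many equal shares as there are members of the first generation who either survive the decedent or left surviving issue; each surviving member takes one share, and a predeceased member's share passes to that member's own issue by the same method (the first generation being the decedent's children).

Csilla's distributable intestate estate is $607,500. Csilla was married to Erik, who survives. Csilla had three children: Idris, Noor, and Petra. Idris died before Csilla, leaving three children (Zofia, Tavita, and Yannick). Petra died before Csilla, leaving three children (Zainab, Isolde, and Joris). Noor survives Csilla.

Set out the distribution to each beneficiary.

Erik: $121,500; Zofia: $54,000; Tavita: $54,000; Yannick: $54,000; Noor: $162,000; Zainab: $54,000; Isolde: $54,000; Joris: $54,000

Erik takes one-fifth of $607,500 = $121,500. The remaining $486,000 passes to the descendants.
The descendants' portion ($486,000) is divided into 3 shares of $162,000: Noor takes $162,000; Idris's $162,000 share passes to Idris's issue; Petra's $162,000 share passes to Petra's issue.
Idris's share ($162,000) is divided into 3 shares of $54,000: Zofia, Tavita, and Yannick each take $54,000.
Petra's share ($162,000) is divided into 3 shares of $54,000: Zainab, Isolde, and Joris each take $54,000.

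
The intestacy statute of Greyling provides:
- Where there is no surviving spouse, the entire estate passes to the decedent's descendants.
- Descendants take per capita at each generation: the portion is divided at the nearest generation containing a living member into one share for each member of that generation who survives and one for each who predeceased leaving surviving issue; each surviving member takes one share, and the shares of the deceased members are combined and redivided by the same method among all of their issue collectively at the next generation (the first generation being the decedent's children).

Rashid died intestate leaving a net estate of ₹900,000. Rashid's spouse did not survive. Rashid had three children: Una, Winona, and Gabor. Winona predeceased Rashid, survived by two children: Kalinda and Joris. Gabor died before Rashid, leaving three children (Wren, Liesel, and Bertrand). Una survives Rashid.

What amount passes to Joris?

The entire ₹900,000 passes to the descendants.
That amount (₹900,000) is divided at the children's generation into 3 shares of ₹300,000. Una takes ₹300,000. The 2 shares of the deceased (Winona and Gabor) are combined into a pool of ₹600,000.
That pool (₹600,000) is divided at the grandchildren's generation equally among Kalinda, Joris, Wren, Liesel, and Bertrand: ₹120,000 each.

Joris receives ₹120,000.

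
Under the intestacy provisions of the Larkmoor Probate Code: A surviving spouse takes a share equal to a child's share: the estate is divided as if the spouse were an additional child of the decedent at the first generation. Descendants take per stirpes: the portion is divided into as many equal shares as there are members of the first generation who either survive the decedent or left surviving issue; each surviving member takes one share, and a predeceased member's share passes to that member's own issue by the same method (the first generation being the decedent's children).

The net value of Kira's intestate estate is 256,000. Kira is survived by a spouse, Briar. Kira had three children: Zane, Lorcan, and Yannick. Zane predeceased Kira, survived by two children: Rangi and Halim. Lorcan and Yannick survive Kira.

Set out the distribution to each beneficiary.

Briar: 64,000; Rangi: 32,000; Halim: 32,000; Lorcan: 64,000; Yannick: 64,000

The spouse counts as an additional share at the children's level, so there are 4 primary shares of 64,000. Briar takes one such share (64,000).
The children's combined portion (192,000) is divided into 3 shares of 64,000: Lorcan and Yannick each take 64,000; Zane's 64,000 share passes to Zane's issue.
Zane's share (64,000) is divided into 2 shares of 32,000: Rangi and Halim each take 32,000.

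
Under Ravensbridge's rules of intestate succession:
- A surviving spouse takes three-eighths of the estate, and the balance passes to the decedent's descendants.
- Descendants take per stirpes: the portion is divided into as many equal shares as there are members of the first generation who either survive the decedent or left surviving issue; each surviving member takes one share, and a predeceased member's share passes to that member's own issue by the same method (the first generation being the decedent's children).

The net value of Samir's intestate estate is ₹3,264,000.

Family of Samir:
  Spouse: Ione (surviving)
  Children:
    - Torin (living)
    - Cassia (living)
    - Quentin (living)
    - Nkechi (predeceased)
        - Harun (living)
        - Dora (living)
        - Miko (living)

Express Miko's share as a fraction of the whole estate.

Miko receives 5/96 of the estate.

Ione takes three-eighths of ₹3,264,000 = ₹1,224,000. The remaining ₹2,040,000 passes to the descendants.
The descendants' portion (₹2,040,000) is divided into 4 shares of ₹510,000: Torin, Cassia, and Quentin each take ₹510,000; Nkechi's ₹510,000 share passes to Nkechi's issue.
Nkechi's share (₹510,000) is divided into 3 shares of ₹170,000: Harun, Dora, and Miko each take ₹170,000.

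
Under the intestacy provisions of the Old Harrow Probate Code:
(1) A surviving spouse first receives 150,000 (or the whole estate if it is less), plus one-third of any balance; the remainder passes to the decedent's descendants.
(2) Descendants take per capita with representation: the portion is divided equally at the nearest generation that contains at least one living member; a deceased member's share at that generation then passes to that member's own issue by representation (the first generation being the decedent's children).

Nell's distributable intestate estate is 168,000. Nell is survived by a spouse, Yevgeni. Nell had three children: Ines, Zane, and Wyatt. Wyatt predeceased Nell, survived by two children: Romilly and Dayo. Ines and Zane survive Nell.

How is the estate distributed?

Yevgeni first takes 150,000, leaving a balance of 18,000. Yevgeni then takes one-third of the balance (6,000), for a total of 156,000. The remaining 12,000 passes to the descendants.
The descendants' portion (12,000) is divided into 3 shares of 4,000: Ines and Zane each take 4,000; Wyatt's 4,000 share passes to Wyatt's issue.
Wyatt's share (4,000) is divided into 2 shares of 2,000: Romilly and Dayo each take 2,000.

Yevgeni: 156,000; Ines: 4,000; Zane: 4,000; Romilly: 2,000; Dayo: 2,000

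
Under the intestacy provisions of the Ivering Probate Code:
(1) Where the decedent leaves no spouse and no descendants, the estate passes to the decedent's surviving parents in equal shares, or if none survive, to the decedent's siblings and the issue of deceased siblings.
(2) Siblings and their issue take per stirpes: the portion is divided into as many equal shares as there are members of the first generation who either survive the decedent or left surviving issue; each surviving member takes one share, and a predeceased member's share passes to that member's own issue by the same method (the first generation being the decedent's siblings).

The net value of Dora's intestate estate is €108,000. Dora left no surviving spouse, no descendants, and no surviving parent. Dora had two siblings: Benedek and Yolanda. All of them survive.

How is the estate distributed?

The entire €108,000 passes to the siblings and their issue.
That amount (€108,000) is divided into 2 shares of €54,000: Benedek and Yolanda each take €54,000.

Benedek: €54,000; Yolanda: €54,000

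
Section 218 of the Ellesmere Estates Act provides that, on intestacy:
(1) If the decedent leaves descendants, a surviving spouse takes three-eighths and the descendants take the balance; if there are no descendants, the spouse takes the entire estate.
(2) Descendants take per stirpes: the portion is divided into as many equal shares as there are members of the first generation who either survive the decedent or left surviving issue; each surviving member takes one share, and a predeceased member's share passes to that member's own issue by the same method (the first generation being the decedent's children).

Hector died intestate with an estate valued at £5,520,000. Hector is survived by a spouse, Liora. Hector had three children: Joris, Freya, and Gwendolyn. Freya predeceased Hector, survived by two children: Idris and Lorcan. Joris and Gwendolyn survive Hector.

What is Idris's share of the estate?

Idris receives £575,000.

Liora takes three-eighths of £5,520,000 = £2,070,000. The remaining £3,450,000 passes to the descendants.
The descendants' portion (£3,450,000) is divided into 3 shares of £1,150,000: Joris and Gwendolyn each take £1,150,000; Freya's £1,150,000 share passes to Freya's issue.
Freya's share (£1,150,000) is divided into 2 shares of £575,000: Idris and Lorcan each take £575,000.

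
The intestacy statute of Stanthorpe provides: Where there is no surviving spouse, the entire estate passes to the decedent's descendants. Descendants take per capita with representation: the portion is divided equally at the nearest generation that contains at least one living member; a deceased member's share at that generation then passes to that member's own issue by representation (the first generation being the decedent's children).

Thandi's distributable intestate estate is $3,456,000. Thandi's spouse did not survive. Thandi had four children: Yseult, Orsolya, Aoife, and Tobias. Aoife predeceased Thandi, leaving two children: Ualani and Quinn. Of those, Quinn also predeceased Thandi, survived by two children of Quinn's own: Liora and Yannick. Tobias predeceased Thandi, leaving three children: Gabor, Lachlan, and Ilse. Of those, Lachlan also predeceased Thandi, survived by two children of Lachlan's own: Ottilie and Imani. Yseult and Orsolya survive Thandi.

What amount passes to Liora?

The entire $3,456,000 passes to the descendants.
That amount ($3,456,000) is divided into 4 shares of $864,000: Yseult and Orsolya each take $864,000; Aoife's $864,000 share passes to Aoife's issue; Tobias's $864,000 share passes to Tobias's issue.
Aoife's share ($864,000) is divided into 2 shares of $432,000: Ualani takes $432,000; Quinn's $432,000 share passes to Quinn's issue.
Quinn's share ($432,000) is divided into 2 shares of $216,000: Liora and Yannick each take $216,000.
Tobias's share ($864,000) is divided into 3 shares of $288,000: Gabor and Ilse each take $288,000; Lachlan's $288,000 share passes to Lachlan's issue.
Lachlan's share ($288,000) is divided into 2 shares of $144,000: Ottilie and Imani each take $144,000.

Liora receives $216,000.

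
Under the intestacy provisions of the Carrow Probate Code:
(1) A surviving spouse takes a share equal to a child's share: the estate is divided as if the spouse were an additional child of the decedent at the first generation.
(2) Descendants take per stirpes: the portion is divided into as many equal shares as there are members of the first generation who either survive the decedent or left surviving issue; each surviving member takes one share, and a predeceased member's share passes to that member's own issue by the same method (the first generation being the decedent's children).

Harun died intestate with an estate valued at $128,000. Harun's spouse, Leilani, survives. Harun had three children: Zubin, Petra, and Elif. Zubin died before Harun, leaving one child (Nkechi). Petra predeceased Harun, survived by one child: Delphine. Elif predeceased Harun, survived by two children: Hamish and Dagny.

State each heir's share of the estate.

The spouse counts as an additional share at the children's level, so there are 4 primary shares of $32,000. Leilani takes one such share ($32,000).
The children's combined portion ($96,000) is divided into 3 shares of $32,000: Zubin's $32,000 share passes to Zubin's issue; Petra's $32,000 share passes to Petra's issue; Elif's $32,000 share passes to Elif's issue.
Zubin's share ($32,000) passes entirely to Nkechi.
Petra's share ($32,000) passes entirely to Delphine.
Elif's share ($32,000) is divided into 2 shares of $16,000: Hamish and Dagny each take $16,000.

Leilani: $32,000; Nkechi: $32,000; Delphine: $32,000; Hamish: $16,000; Dagny: $16,000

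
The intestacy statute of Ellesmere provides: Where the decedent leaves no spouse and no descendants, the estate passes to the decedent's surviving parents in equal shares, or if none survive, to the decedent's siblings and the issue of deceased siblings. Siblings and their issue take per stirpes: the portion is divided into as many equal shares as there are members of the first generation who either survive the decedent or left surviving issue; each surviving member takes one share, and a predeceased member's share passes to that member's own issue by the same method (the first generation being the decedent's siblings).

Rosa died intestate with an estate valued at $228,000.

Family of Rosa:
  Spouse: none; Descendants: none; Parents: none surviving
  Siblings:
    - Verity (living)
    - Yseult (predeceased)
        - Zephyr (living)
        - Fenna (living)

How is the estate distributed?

Verity: $114,000; Zephyr: $57,000; Fenna: $57,000

The entire $228,000 passes to the siblings and their issue.
That amount ($228,000) is divided into 2 shares of $114,000: Verity takes $114,000; Yseult's $114,000 share passes to Yseult's issue.
Yseult's share ($114,000) is divided into 2 shares of $57,000: Zephyr and Fenna each take $57,000.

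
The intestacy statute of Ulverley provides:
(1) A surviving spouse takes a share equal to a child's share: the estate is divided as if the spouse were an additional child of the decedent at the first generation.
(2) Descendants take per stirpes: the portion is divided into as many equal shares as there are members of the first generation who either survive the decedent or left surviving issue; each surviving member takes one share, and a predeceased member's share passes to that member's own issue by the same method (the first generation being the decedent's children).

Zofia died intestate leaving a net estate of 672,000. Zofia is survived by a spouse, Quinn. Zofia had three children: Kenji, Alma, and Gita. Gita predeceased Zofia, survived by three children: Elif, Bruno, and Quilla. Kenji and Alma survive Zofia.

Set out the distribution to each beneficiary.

Quinn: 168,000; Kenji: 168,000; Alma: 168,000; Elif: 56,000; Bruno: 56,000; Quilla: 56,000

The spouse counts as an additional share at the children's level, so there are 4 primary shares of 168,000. Quinn takes one such share (168,000).
The children's combined portion (504,000) is divided into 3 shares of 168,000: Kenji and Alma each take 168,000; Gita's 168,000 share passes to Gita's issue.
Gita's share (168,000) is divided into 3 shares of 56,000: Elif, Bruno, and Quilla each take 56,000.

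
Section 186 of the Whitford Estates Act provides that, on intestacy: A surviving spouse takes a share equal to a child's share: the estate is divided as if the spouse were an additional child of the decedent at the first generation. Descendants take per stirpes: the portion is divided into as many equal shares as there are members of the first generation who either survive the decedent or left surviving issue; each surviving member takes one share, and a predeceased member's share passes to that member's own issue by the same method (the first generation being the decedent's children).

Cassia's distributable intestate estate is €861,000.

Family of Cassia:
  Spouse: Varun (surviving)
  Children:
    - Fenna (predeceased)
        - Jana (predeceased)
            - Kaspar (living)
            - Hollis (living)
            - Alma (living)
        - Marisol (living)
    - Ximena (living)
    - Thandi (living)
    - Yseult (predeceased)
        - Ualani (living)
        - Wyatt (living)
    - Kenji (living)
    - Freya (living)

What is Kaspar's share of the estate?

The spouse counts as an additional share at the children's level, so there are 7 primary shares of €123,000. Varun takes one such share (€123,000).
The children's combined portion (€738,000) is divided into 6 shares of €123,000: Ximena, Thandi, Kenji, and Freya each take €123,000; Fenna's €123,000 share passes to Fenna's issue; Yseult's €123,000 share passes to Yseult's issue.
Fenna's share (€123,000) is divided into 2 shares of €61,500: Marisol takes €61,500; Jana's €61,500 share passes to Jana's issue.
Jana's share (€61,500) is divided into 3 shares of €20,500: Kaspar, Hollis, and Alma each take €20,500.
Yseult's share (€123,000) is divided into 2 shares of €61,500: Ualani and Wyatt each take €61,500.

Kaspar receives €20,500.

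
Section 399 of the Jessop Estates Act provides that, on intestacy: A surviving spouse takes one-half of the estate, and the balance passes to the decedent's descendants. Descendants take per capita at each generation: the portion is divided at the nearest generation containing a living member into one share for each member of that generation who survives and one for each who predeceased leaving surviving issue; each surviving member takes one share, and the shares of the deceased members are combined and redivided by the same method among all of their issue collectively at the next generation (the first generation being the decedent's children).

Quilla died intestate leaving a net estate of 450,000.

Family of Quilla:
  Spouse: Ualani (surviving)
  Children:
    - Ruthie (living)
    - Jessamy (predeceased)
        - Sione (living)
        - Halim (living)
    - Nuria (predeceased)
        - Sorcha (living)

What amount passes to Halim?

Ualani takes one-half of 450,000 = 225,000. The remaining 225,000 passes to the descendants.
The descendants' portion (225,000) is divided at the children's generation into 3 shares of 75,000. Ruthie takes 75,000. The 2 shares of the deceased (Jessamy and Nuria) are combined into a pool of 150,000.
That pool (150,000) is divided at the grandchildren's generation equally among Sione, Halim, and Sorcha: 50,000 each.

Halim receives 50,000.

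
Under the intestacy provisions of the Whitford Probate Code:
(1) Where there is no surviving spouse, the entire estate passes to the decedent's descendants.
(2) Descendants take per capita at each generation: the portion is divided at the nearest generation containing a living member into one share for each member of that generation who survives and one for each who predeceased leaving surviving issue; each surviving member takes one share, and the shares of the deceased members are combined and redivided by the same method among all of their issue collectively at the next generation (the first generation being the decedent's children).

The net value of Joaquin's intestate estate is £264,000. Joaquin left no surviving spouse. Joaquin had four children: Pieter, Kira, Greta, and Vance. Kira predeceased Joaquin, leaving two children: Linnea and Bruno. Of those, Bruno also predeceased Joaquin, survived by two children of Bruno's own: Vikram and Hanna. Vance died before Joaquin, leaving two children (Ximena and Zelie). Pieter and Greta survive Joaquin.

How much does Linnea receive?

The entire £264,000 passes to the descendants.
That amount (£264,000) is divided at the children's generation into 4 shares of £66,000. Pieter and Greta each take £66,000. The 2 shares of the deceased (Kira and Vance) are combined into a pool of £132,000.
That pool (£132,000) is divided at the grandchildren's generation into 4 shares of £33,000. Linnea, Ximena, and Zelie each take £33,000. The remaining share for the deceased Bruno (£33,000) is carried to the next generation.
That pool (£33,000) is divided at the great-grandchildren's generation equally among Vikram and Hanna: £16,500 each.

Linnea receives £33,000.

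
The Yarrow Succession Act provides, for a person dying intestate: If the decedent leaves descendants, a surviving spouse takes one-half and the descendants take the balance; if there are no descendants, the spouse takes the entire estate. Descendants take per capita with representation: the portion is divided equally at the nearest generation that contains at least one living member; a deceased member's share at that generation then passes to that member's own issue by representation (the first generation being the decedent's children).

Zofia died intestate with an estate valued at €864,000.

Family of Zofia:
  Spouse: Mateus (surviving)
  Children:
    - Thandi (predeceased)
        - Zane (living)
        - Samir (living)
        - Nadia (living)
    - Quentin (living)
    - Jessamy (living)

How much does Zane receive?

Mateus takes one-half of €864,000 = €432,000. The remaining €432,000 passes to the descendants.
The descendants' portion (€432,000) is divided into 3 shares of €144,000: Quentin and Jessamy each take €144,000; Thandi's €144,000 share passes to Thandi's issue.
Thandi's share (€144,000) is divided into 3 shares of €48,000: Zane, Samir, and Nadia each take €48,000.

Zane receives €48,000.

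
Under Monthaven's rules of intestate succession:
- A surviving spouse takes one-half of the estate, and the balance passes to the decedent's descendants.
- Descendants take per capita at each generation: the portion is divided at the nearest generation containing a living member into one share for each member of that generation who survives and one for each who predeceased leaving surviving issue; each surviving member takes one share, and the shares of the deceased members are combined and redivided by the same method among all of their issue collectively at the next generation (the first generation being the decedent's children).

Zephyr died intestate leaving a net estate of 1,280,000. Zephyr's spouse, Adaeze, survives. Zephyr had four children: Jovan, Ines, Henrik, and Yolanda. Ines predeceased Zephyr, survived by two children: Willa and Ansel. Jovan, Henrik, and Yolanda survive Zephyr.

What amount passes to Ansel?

Ansel receives 80,000.

Adaeze takes one-half of 1,280,000 = 640,000. The remaining 640,000 passes to the descendants.
The descendants' portion (640,000) is divided at the children's generation into 4 shares of 160,000. Jovan, Henrik, and Yolanda each take 160,000. The remaining share for the deceased Ines (160,000) is carried to the next generation.
That pool (160,000) is divided at the grandchildren's generation equally among Willa and Ansel: 80,000 each.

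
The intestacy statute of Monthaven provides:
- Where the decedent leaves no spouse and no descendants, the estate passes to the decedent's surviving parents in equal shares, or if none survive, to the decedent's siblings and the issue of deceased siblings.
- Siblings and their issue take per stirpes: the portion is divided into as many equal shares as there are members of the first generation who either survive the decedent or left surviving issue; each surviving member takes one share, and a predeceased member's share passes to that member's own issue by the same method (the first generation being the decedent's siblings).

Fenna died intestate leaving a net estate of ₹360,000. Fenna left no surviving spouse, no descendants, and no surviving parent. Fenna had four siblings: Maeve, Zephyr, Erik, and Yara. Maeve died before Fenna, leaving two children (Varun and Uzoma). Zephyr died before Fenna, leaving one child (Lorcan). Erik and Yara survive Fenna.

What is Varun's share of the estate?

The entire ₹360,000 passes to the siblings and their issue.
That amount (₹360,000) is divided into 4 shares of ₹90,000: Erik and Yara each take ₹90,000; Maeve's ₹90,000 share passes to Maeve's issue; Zephyr's ₹90,000 share passes to Zephyr's issue.
Maeve's share (₹90,000) is divided into 2 shares of ₹45,000: Varun and Uzoma each take ₹45,000.
Zephyr's share (₹90,000) passes entirely to Lorcan.

Varun receives ₹45,000.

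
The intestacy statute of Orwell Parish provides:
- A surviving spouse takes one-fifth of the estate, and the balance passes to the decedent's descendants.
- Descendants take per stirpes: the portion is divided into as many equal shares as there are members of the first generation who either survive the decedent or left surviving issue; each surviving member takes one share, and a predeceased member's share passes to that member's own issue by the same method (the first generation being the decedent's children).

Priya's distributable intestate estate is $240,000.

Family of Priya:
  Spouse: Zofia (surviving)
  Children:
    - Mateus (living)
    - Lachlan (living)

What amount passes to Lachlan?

Zofia takes one-fifth of $240,000 = $48,000. The remaining $192,000 passes to the descendants.
The descendants' portion ($192,000) is divided into 2 shares of $96,000: Mateus and Lachlan each take $96,000.

Lachlan receives $96,000.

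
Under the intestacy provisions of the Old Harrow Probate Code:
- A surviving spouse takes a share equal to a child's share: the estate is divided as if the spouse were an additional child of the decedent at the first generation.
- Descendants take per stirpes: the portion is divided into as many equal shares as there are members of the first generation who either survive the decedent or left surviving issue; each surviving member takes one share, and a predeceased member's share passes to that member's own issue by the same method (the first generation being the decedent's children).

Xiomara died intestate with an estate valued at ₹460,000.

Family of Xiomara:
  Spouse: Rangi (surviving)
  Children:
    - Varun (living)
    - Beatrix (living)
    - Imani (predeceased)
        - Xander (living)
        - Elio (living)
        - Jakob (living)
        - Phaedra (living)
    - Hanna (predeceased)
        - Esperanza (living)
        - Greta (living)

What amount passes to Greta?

The spouse counts as an additional share at the children's level, so there are 5 primary shares of ₹92,000. Rangi takes one such share (₹92,000).
The children's combined portion (₹368,000) is divided into 4 shares of ₹92,000: Varun and Beatrix each take ₹92,000; Imani's ₹92,000 share passes to Imani's issue; Hanna's ₹92,000 share passes to Hanna's issue.
Imani's share (₹92,000) is divided into 4 shares of ₹23,000: Xander, Elio, Jakob, and Phaedra each take ₹23,000.
Hanna's share (₹92,000) is divided into 2 shares of ₹46,000: Esperanza and Greta each take ₹46,000.

Greta receives ₹46,000.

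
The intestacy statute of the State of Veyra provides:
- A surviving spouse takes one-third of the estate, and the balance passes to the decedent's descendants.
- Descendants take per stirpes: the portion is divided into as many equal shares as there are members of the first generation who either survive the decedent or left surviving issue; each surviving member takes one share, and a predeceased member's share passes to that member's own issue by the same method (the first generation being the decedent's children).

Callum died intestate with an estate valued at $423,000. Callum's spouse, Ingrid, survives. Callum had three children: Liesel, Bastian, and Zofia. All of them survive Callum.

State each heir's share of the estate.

Ingrid takes one-third of $423,000 = $141,000. The remaining $282,000 passes to the descendants.
The descendants' portion ($282,000) is divided into 3 shares of $94,000: Liesel, Bastian, and Zofia each take $94,000.

Ingrid: $141,000; Liesel: $94,000; Bastian: $94,000; Zofia: $94,000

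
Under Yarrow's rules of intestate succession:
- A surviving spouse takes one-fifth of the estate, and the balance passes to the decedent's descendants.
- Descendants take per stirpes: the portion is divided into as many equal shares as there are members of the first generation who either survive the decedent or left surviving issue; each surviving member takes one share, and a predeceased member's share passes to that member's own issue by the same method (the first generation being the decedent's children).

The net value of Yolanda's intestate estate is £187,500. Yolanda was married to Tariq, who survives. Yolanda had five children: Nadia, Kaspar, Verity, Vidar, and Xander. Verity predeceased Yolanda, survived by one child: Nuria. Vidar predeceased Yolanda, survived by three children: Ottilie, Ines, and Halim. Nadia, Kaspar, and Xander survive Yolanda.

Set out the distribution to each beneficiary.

Tariq takes one-fifth of £187,500 = £37,500. The remaining £150,000 passes to the descendants.
The descendants' portion (£150,000) is divided into 5 shares of £30,000: Nadia, Kaspar, and Xander each take £30,000; Verity's £30,000 share passes to Verity's issue; Vidar's £30,000 share passes to Vidar's issue.
Verity's share (£30,000) passes entirely to Nuria.
Vidar's share (£30,000) is divided into 3 shares of £10,000: Ottilie, Ines, and Halim each take £10,000.

Tariq: £37,500; Nadia: £30,000; Kaspar: £30,000; Nuria: £30,000; Ottilie: £10,000; Ines: £10,000; Halim: £10,000; Xander: £30,000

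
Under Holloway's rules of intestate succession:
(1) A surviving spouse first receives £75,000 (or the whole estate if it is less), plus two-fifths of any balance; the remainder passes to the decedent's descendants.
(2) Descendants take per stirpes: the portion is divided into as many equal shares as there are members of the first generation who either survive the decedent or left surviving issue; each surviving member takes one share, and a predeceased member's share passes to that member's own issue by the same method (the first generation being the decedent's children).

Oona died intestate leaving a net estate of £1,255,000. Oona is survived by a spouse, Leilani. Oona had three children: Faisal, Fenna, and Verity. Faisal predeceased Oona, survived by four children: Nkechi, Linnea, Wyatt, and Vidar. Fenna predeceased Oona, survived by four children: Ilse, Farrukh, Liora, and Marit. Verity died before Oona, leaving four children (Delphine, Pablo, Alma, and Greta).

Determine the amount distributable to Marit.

Leilani first takes £75,000, leaving a balance of £1,180,000. Leilani then takes two-fifths of the balance (£472,000), for a total of £547,000. The remaining £708,000 passes to the descendants.
The descendants' portion (£708,000) is divided into 3 shares of £236,000: Faisal's £236,000 share passes to Faisal's issue; Fenna's £236,000 share passes to Fenna's issue; Verity's £236,000 share passes to Verity's issue.
Faisal's share (£236,000) is divided into 4 shares of £59,000: Nkechi, Linnea, Wyatt, and Vidar each take £59,000.
Fenna's share (£236,000) is divided into 4 shares of £59,000: Ilse, Farrukh, Liora, and Marit each take £59,000.
Verity's share (£236,000) is divided into 4 shares of £59,000: Delphine, Pablo, Alma, and Greta each take £59,000.

Marit receives £59,000.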